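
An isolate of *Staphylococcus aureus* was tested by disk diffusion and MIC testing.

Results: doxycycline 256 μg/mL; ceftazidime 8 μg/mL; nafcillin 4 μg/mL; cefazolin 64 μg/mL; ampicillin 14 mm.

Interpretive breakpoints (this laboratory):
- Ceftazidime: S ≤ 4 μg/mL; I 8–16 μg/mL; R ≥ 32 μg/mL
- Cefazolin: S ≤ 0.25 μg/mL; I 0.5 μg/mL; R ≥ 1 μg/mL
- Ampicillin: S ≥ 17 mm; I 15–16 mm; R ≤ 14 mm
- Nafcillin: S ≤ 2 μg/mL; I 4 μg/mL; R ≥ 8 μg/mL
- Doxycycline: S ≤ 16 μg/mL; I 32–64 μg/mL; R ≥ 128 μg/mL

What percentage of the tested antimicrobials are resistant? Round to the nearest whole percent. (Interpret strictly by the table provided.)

Doxycycline: 256 μg/mL is ≥ 128 μg/mL → resistant
Ceftazidime 8 μg/mL: in 8–16 μg/mL ⇒ Intermediate
Nafcillin (4 μg/mL) = 4 μg/mL — intermediate
Cefazolin: 64 μg/mL is ≥ 1 μg/mL → R
Ampicillin: 14 mm is ≤ 14 mm → resistant
Resistant: 3/5

60%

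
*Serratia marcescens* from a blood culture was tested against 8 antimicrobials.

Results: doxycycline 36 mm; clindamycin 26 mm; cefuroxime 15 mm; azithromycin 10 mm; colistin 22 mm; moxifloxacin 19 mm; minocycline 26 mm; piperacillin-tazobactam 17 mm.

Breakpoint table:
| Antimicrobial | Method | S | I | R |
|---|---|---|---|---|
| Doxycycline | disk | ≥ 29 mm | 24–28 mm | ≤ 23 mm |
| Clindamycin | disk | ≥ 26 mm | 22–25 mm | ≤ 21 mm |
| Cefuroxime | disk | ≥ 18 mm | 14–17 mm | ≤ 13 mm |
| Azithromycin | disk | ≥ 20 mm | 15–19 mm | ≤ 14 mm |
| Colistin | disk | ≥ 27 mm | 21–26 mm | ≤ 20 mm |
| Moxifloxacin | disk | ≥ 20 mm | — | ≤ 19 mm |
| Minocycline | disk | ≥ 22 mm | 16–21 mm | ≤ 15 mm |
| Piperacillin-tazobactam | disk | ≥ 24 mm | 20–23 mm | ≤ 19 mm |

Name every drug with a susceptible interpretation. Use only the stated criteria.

doxycycline, clindamycin, minocycline

Doxycycline: 36 mm is ≥ 29 mm → Susceptible
Clindamycin 26 mm: ≥ 26 mm → Susceptible
Cefuroxime: 15 mm is in 14–17 mm — I
Azithromycin (10 mm) ≤ 14 mm → R
Colistin 22 mm: in 21–26 mm → Intermediate
Moxifloxacin: 19 mm is ≤ 19 mm → R
Minocycline (26 mm) ≥ 22 mm — Susceptible
Piperacillin-tazobactam (17 mm) ≤ 19 mm → R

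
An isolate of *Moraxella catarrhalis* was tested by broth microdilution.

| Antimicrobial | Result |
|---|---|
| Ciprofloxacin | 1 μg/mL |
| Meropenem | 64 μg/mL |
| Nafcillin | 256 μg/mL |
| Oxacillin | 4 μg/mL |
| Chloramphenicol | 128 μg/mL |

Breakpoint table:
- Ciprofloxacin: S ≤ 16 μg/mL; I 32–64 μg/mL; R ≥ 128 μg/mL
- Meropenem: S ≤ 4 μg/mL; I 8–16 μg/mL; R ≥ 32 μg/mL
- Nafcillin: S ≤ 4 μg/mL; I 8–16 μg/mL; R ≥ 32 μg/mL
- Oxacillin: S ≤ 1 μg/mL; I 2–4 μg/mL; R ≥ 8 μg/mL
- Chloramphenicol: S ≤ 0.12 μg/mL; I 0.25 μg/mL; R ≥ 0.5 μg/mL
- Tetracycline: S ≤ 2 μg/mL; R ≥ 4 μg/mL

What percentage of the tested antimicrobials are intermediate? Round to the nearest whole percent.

Ciprofloxacin 1 μg/mL: ≤ 16 μg/mL — susceptible
Meropenem 64 μg/mL: ≥ 32 μg/mL → R
Nafcillin (256 μg/mL) ≥ 32 μg/mL — R
Oxacillin 4 μg/mL: in 2–4 μg/mL — intermediate
Chloramphenicol 128 μg/mL: ≥ 0.5 μg/mL — Resistant
Intermediate: 1/5

20%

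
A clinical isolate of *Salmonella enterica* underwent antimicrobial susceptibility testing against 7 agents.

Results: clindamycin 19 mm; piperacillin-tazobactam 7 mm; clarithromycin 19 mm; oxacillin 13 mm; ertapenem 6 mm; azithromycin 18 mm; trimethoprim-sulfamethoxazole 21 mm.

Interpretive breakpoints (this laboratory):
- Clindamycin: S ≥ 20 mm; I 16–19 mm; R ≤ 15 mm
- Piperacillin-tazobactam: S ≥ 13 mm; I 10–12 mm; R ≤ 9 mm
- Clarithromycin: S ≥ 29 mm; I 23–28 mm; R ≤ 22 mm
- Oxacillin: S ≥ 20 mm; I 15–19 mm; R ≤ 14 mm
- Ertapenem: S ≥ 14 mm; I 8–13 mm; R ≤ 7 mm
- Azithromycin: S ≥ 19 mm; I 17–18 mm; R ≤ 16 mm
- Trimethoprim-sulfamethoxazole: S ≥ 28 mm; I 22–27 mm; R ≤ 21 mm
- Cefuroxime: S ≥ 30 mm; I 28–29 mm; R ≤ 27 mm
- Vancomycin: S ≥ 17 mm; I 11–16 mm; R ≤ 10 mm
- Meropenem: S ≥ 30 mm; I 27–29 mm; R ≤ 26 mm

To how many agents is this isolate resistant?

5

Clindamycin (19 mm) in 16–19 mm — I
Piperacillin-tazobactam 7 mm: ≤ 9 mm — resistant
Clarithromycin 19 mm: ≤ 22 mm — R
Oxacillin (13 mm) ≤ 14 mm → R
Ertapenem 6 mm: ≤ 7 mm ⇒ resistant
Azithromycin: 18 mm is in 17–18 mm — intermediate
Trimethoprim-sulfamethoxazole (21 mm) ≤ 21 mm → Resistant
Resistant: 5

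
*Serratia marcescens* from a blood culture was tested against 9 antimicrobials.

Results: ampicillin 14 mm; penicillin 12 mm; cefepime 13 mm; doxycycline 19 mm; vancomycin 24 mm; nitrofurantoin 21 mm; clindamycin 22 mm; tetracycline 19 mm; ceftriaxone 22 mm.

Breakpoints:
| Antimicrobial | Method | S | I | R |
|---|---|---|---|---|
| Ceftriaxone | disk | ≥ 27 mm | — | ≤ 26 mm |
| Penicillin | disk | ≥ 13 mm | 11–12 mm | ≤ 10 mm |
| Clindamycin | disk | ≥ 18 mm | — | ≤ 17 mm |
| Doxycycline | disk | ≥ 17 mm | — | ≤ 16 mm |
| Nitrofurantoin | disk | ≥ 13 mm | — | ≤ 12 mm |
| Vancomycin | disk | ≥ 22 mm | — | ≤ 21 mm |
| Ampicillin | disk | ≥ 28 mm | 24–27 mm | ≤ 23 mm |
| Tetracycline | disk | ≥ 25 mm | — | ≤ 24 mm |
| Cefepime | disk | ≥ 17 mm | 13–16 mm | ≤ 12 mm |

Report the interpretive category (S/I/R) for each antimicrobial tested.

Ampicillin: 14 mm is ≤ 23 mm — R
Penicillin (12 mm) in 11–12 mm ⇒ Intermediate
Cefepime: 13 mm is in 13–16 mm ⇒ Intermediate
Doxycycline: 19 mm is ≥ 17 mm — Susceptible
Vancomycin (24 mm) ≥ 22 mm → Susceptible
Nitrofurantoin 21 mm: ≥ 13 mm ⇒ S
Clindamycin: 22 mm is ≥ 18 mm ⇒ Susceptible
Tetracycline 19 mm: ≤ 24 mm → R
Ceftriaxone: 22 mm is ≤ 26 mm → R

R, I, I, S, S, S, S, R, R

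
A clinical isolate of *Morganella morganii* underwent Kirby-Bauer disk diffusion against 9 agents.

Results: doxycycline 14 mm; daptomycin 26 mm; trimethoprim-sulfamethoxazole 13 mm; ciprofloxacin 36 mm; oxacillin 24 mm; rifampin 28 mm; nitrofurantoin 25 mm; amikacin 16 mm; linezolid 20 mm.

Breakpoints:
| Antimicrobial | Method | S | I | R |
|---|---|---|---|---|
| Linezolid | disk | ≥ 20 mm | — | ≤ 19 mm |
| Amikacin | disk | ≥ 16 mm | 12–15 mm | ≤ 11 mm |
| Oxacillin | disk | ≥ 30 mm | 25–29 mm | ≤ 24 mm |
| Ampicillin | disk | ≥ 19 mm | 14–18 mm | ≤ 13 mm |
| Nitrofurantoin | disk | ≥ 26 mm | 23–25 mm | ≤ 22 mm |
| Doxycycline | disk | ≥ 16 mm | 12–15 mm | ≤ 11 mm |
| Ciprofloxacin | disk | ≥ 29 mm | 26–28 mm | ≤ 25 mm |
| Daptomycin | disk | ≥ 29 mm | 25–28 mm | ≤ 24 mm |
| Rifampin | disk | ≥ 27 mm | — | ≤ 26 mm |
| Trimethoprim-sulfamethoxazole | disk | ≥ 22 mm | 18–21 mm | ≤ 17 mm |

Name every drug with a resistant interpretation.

trimethoprim-sulfamethoxazole, oxacillin

Doxycycline: 14 mm is in 12–15 mm → I
Daptomycin (26 mm) in 25–28 mm → I
Trimethoprim-sulfamethoxazole (13 mm) ≤ 17 mm — Resistant
Ciprofloxacin 36 mm: ≥ 29 mm ⇒ susceptible
Oxacillin: 24 mm is ≤ 24 mm — resistant
Rifampin: 28 mm is ≥ 27 mm ⇒ susceptible
Nitrofurantoin: 25 mm is in 23–25 mm → intermediate
Amikacin 16 mm: ≥ 16 mm — S
Linezolid 20 mm: ≥ 20 mm ⇒ susceptible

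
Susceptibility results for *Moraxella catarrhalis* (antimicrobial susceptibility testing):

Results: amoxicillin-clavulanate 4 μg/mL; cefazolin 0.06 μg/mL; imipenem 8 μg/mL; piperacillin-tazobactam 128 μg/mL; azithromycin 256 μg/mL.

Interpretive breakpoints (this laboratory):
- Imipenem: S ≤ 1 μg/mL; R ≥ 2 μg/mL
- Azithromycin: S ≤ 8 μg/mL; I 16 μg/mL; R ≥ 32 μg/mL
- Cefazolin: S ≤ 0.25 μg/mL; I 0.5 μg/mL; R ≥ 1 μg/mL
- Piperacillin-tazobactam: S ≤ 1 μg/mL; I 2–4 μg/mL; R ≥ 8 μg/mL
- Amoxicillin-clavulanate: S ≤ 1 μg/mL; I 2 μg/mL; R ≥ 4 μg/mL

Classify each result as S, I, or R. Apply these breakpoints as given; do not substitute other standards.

Amoxicillin-clavulanate: 4 μg/mL is ≥ 4 μg/mL ⇒ R
Cefazolin: 0.06 μg/mL is ≤ 0.25 μg/mL → S
Imipenem 8 μg/mL: ≥ 2 μg/mL — resistant
Piperacillin-tazobactam (128 μg/mL) ≥ 8 μg/mL — R
Azithromycin (256 μg/mL) ≥ 32 μg/mL → resistant

R, S, R, R, R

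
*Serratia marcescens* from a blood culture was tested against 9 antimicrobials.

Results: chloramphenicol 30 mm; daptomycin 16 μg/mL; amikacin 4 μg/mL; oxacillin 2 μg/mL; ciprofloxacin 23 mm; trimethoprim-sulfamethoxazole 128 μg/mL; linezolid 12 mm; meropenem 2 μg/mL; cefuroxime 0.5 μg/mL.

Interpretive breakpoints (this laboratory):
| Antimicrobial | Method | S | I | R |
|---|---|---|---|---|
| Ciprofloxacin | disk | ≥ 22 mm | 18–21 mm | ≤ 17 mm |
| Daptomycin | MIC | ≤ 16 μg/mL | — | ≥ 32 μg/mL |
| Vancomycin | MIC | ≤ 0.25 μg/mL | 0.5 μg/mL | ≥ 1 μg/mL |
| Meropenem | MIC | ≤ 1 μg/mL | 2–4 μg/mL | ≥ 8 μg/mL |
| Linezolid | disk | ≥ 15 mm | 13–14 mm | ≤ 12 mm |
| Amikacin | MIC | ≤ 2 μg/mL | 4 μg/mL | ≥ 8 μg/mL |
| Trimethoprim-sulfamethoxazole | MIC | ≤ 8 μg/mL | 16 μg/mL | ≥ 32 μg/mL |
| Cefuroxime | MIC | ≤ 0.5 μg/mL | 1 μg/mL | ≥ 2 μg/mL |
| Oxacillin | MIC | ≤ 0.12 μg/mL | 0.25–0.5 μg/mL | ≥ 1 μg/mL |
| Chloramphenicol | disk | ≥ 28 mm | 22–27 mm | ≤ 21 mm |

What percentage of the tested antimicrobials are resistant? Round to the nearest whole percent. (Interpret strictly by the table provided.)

33%

Chloramphenicol: 30 mm is ≥ 28 mm → S
Daptomycin 16 μg/mL: ≤ 16 μg/mL ⇒ susceptible
Amikacin: 4 μg/mL is = 4 μg/mL ⇒ Intermediate
Oxacillin (2 μg/mL) ≥ 1 μg/mL — resistant
Ciprofloxacin: 23 mm is ≥ 22 mm — susceptible
Trimethoprim-sulfamethoxazole 128 μg/mL: ≥ 32 μg/mL → Resistant
Linezolid: 12 mm is ≤ 12 mm → resistant
Meropenem 2 μg/mL: in 2–4 μg/mL — I
Cefuroxime (0.5 μg/mL) ≤ 0.5 μg/mL — S
Resistant: 3/9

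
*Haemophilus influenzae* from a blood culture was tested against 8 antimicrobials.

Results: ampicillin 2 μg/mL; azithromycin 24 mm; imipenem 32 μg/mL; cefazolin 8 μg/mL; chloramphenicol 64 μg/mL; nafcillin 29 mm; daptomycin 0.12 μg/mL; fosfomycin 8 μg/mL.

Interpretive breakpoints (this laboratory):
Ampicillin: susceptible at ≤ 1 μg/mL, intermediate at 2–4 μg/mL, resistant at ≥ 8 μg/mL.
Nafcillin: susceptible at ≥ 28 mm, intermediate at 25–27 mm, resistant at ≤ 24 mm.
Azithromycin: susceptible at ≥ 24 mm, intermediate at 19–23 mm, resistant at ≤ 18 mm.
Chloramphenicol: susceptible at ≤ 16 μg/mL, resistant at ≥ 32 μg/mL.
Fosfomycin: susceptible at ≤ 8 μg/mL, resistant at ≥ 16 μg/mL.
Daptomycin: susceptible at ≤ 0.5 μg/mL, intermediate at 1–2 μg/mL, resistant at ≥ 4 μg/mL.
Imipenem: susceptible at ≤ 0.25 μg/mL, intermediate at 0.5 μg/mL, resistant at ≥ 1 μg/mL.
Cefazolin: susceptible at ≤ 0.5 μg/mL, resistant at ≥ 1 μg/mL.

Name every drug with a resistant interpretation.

imipenem, cefazolin, chloramphenicol

Ampicillin: 2 μg/mL is in 2–4 μg/mL ⇒ intermediate
Azithromycin (24 mm) ≥ 24 mm → susceptible
Imipenem: 32 μg/mL is ≥ 1 μg/mL → Resistant
Cefazolin 8 μg/mL: ≥ 1 μg/mL — resistant
Chloramphenicol (64 μg/mL) ≥ 32 μg/mL → R
Nafcillin 29 mm: ≥ 28 mm — susceptible
Daptomycin: 0.12 μg/mL is ≤ 0.5 μg/mL ⇒ S
Fosfomycin: 8 μg/mL is ≤ 8 μg/mL — susceptible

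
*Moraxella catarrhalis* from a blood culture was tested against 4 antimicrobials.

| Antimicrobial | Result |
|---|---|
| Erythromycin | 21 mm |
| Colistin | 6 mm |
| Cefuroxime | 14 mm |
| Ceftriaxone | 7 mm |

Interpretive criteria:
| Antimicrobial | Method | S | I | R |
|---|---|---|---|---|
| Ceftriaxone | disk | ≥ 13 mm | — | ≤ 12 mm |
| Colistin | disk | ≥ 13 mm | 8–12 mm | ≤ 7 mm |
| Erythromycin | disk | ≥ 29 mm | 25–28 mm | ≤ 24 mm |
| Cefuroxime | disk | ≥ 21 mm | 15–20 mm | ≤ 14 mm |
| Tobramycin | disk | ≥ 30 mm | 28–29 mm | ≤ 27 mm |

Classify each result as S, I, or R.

R, R, R, R

Erythromycin: 21 mm is ≤ 24 mm — Resistant
Colistin: 6 mm is ≤ 7 mm ⇒ Resistant
Cefuroxime (14 mm) ≤ 14 mm ⇒ resistant
Ceftriaxone 7 mm: ≤ 12 mm → Resistant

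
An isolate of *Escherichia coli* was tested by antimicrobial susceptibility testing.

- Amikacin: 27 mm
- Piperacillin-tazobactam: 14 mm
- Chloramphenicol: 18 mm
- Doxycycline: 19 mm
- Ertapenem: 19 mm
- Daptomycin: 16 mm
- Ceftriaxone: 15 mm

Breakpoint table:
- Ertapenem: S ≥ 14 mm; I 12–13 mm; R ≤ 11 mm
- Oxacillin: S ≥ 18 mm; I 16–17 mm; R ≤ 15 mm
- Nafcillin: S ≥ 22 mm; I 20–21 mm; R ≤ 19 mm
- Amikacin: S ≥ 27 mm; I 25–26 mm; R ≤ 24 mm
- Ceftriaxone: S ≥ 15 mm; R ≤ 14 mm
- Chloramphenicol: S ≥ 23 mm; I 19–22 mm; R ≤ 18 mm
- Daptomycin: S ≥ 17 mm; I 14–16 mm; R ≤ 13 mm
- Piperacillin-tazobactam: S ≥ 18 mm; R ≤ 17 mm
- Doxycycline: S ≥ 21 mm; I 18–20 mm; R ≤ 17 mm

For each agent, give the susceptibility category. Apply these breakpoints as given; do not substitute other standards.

Amikacin: 27 mm is ≥ 27 mm → susceptible
Piperacillin-tazobactam (14 mm) ≤ 17 mm — resistant
Chloramphenicol: 18 mm is ≤ 18 mm — Resistant
Doxycycline (19 mm) in 18–20 mm ⇒ intermediate
Ertapenem 19 mm: ≥ 14 mm — Susceptible
Daptomycin 16 mm: in 14–16 mm → Intermediate
Ceftriaxone 15 mm: ≥ 15 mm → Susceptible

S, R, R, I, S, I, S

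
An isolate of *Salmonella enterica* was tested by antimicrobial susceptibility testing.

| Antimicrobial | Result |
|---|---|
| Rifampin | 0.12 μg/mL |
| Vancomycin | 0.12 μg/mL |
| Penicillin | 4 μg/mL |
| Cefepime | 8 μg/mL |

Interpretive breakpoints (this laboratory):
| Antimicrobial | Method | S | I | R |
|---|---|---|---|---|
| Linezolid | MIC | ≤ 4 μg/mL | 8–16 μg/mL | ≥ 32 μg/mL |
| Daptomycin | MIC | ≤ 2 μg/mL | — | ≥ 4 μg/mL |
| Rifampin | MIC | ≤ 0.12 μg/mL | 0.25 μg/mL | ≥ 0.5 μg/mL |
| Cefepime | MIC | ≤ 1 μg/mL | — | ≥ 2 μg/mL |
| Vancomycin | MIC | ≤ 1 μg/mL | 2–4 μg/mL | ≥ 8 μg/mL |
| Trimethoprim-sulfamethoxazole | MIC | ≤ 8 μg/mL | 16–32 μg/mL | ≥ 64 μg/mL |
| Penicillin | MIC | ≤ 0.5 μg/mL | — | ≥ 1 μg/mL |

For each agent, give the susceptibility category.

Rifampin (0.12 μg/mL) ≤ 0.12 μg/mL → Susceptible
Vancomycin: 0.12 μg/mL is ≤ 1 μg/mL ⇒ susceptible
Penicillin (4 μg/mL) ≥ 1 μg/mL — resistant
Cefepime: 8 μg/mL is ≥ 2 μg/mL ⇒ Resistant

S, S, R, R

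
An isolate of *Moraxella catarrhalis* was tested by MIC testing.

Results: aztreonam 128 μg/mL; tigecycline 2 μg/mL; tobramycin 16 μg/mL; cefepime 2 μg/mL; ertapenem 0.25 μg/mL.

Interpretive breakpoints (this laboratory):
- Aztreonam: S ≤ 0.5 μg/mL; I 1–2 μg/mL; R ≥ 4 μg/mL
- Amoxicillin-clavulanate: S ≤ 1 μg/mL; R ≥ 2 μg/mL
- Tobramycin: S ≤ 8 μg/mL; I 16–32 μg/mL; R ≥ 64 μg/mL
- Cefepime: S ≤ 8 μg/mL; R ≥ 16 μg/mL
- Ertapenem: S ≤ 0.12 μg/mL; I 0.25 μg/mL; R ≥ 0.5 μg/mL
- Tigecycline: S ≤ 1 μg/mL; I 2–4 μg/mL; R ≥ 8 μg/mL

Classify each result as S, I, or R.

R, I, I, S, I

Aztreonam 128 μg/mL: ≥ 4 μg/mL → R
Tigecycline: 2 μg/mL is in 2–4 μg/mL — Intermediate
Tobramycin: 16 μg/mL is in 16–32 μg/mL ⇒ I
Cefepime (2 μg/mL) ≤ 8 μg/mL — S
Ertapenem: 0.25 μg/mL is = 0.25 μg/mL ⇒ I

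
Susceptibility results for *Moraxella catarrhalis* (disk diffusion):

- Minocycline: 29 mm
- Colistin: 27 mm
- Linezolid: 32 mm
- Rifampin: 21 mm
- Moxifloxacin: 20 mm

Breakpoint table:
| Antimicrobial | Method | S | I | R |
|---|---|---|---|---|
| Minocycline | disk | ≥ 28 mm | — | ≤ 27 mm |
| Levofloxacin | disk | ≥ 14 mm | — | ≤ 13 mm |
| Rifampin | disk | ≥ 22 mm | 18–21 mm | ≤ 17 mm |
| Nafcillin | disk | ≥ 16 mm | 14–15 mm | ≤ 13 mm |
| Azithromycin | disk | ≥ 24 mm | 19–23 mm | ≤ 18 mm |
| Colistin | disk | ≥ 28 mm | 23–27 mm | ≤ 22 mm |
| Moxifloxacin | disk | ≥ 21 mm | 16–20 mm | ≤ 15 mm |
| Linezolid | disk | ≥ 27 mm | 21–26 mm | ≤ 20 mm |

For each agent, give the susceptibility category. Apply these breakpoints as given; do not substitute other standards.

Minocycline (29 mm) ≥ 28 mm ⇒ Susceptible
Colistin: 27 mm is in 23–27 mm — Intermediate
Linezolid 32 mm: ≥ 27 mm — S
Rifampin 21 mm: in 18–21 mm — intermediate
Moxifloxacin 20 mm: in 16–20 mm — intermediate

S, I, S, I, I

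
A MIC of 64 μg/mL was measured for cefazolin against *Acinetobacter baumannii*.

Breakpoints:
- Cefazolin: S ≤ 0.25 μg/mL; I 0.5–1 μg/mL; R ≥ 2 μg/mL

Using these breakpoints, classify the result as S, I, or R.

R

Cefazolin 64 μg/mL: ≥ 2 μg/mL ⇒ resistant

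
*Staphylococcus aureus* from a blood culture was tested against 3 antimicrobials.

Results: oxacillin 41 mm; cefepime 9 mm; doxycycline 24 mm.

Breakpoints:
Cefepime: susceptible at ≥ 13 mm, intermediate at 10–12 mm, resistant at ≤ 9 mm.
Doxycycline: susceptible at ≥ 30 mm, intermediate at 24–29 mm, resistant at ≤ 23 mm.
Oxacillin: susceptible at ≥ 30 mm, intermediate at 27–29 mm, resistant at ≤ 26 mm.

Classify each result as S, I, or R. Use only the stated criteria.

Oxacillin (41 mm) ≥ 30 mm → S
Cefepime 9 mm: ≤ 9 mm — Resistant
Doxycycline: 24 mm is in 24–29 mm ⇒ intermediate

S, R, I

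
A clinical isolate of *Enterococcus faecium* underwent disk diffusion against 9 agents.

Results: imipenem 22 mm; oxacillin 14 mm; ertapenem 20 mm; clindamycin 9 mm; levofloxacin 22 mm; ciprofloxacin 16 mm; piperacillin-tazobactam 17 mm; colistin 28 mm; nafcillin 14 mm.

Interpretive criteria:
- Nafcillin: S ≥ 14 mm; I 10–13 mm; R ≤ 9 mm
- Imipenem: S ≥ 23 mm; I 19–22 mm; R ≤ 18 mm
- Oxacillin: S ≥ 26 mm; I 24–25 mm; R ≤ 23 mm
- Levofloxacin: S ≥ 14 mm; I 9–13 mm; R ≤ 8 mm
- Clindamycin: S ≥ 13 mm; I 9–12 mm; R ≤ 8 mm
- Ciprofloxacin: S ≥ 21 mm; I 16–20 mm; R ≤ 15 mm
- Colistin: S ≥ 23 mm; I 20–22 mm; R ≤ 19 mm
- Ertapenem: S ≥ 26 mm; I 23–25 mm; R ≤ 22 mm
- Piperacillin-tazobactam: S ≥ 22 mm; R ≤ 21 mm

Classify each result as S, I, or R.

I, R, R, I, S, I, R, S, S

Imipenem (22 mm) in 19–22 mm ⇒ intermediate
Oxacillin: 14 mm is ≤ 23 mm → R
Ertapenem (20 mm) ≤ 22 mm — Resistant
Clindamycin 9 mm: in 9–12 mm → I
Levofloxacin: 22 mm is ≥ 14 mm ⇒ susceptible
Ciprofloxacin: 16 mm is in 16–20 mm — intermediate
Piperacillin-tazobactam 17 mm: ≤ 21 mm → R
Colistin 28 mm: ≥ 23 mm — S
Nafcillin: 14 mm is ≥ 14 mm — S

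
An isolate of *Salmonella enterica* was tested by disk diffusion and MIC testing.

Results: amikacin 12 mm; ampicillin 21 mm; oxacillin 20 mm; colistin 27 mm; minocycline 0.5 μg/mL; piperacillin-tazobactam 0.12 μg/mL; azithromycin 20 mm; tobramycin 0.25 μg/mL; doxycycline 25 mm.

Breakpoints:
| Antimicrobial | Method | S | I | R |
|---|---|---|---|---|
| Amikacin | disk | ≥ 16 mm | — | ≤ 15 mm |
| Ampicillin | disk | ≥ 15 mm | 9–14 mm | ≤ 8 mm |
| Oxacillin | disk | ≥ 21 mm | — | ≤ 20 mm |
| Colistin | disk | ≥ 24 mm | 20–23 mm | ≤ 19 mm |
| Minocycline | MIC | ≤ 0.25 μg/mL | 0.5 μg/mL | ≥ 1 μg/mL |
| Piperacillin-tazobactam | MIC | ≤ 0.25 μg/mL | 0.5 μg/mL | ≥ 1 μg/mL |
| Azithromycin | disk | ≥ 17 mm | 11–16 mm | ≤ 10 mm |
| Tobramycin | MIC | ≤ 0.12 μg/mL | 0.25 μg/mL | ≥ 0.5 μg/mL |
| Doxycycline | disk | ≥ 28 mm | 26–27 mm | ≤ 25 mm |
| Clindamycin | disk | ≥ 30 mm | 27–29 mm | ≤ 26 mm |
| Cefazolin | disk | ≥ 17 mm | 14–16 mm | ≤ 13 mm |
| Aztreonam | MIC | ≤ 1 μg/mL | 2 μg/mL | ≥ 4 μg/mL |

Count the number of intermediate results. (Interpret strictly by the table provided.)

Amikacin 12 mm: ≤ 15 mm — resistant
Ampicillin (21 mm) ≥ 15 mm → S
Oxacillin (20 mm) ≤ 20 mm — resistant
Colistin 27 mm: ≥ 24 mm — S
Minocycline: 0.5 μg/mL is = 0.5 μg/mL → Intermediate
Piperacillin-tazobactam (0.12 μg/mL) ≤ 0.25 μg/mL → susceptible
Azithromycin 20 mm: ≥ 17 mm ⇒ S
Tobramycin: 0.25 μg/mL is = 0.25 μg/mL → I
Doxycycline (25 mm) ≤ 25 mm — resistant
Intermediate: 2

2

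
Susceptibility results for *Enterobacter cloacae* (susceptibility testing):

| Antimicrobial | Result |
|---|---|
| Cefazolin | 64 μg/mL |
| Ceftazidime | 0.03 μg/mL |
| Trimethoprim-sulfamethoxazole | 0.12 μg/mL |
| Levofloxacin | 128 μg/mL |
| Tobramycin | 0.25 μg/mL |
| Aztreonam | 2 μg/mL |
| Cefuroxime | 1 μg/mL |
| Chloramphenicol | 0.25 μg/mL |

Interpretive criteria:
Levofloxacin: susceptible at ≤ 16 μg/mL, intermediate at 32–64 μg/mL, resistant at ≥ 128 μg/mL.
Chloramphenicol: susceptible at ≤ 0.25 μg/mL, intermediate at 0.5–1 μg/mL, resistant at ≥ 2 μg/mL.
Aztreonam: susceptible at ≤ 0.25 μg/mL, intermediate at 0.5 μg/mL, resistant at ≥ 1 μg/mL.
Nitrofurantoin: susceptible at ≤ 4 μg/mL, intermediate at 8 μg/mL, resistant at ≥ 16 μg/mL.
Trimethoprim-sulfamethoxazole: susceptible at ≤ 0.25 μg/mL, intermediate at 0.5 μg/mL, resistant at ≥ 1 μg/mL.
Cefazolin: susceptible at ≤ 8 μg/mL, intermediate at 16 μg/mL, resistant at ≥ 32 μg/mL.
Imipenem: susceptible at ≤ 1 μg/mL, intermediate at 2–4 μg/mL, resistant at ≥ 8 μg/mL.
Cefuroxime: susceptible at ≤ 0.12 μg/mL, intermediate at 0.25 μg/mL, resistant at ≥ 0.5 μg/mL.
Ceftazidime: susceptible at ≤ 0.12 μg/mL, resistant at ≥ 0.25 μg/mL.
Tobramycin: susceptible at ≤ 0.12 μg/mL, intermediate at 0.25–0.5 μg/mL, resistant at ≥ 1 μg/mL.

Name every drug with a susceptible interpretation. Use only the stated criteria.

ceftazidime, trimethoprim-sulfamethoxazole, chloramphenicol

Cefazolin: 64 μg/mL is ≥ 32 μg/mL ⇒ R
Ceftazidime: 0.03 μg/mL is ≤ 0.12 μg/mL → Susceptible
Trimethoprim-sulfamethoxazole 0.12 μg/mL: ≤ 0.25 μg/mL — susceptible
Levofloxacin 128 μg/mL: ≥ 128 μg/mL ⇒ R
Tobramycin: 0.25 μg/mL is in 0.25–0.5 μg/mL → I
Aztreonam 2 μg/mL: ≥ 1 μg/mL → R
Cefuroxime (1 μg/mL) ≥ 0.5 μg/mL → Resistant
Chloramphenicol 0.25 μg/mL: ≤ 0.25 μg/mL ⇒ Susceptible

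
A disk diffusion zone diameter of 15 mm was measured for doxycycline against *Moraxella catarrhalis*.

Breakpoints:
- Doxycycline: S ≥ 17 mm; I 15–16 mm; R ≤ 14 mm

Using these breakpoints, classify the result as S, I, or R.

Doxycycline (15 mm) in 15–16 mm → I

I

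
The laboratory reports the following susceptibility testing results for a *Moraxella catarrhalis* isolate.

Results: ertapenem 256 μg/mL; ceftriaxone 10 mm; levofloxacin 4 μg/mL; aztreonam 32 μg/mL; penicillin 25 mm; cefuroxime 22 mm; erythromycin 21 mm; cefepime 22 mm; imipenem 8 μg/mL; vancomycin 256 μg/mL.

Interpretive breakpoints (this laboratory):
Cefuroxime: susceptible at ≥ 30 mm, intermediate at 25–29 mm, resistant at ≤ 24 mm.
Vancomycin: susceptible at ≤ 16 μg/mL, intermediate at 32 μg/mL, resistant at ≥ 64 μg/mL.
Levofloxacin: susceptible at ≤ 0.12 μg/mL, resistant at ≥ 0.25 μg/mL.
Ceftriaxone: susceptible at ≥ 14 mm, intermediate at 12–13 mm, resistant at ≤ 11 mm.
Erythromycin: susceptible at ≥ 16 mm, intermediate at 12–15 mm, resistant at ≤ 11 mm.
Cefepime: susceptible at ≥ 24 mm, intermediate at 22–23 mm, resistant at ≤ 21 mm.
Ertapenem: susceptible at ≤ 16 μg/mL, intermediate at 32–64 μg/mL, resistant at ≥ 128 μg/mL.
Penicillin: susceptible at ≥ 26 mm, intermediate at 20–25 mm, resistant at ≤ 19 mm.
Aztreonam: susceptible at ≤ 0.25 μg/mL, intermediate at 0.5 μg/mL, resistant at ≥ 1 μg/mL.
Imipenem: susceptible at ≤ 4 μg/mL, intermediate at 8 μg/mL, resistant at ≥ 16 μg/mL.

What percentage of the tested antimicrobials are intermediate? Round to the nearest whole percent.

30%

Ertapenem: 256 μg/mL is ≥ 128 μg/mL ⇒ R
Ceftriaxone (10 mm) ≤ 11 mm ⇒ Resistant
Levofloxacin (4 μg/mL) ≥ 0.25 μg/mL — R
Aztreonam (32 μg/mL) ≥ 1 μg/mL → Resistant
Penicillin 25 mm: in 20–25 mm — intermediate
Cefuroxime 22 mm: ≤ 24 mm ⇒ resistant
Erythromycin 21 mm: ≥ 16 mm — Susceptible
Cefepime (22 mm) in 22–23 mm → intermediate
Imipenem (8 μg/mL) = 8 μg/mL → Intermediate
Vancomycin (256 μg/mL) ≥ 64 μg/mL ⇒ resistant
Intermediate: 3/10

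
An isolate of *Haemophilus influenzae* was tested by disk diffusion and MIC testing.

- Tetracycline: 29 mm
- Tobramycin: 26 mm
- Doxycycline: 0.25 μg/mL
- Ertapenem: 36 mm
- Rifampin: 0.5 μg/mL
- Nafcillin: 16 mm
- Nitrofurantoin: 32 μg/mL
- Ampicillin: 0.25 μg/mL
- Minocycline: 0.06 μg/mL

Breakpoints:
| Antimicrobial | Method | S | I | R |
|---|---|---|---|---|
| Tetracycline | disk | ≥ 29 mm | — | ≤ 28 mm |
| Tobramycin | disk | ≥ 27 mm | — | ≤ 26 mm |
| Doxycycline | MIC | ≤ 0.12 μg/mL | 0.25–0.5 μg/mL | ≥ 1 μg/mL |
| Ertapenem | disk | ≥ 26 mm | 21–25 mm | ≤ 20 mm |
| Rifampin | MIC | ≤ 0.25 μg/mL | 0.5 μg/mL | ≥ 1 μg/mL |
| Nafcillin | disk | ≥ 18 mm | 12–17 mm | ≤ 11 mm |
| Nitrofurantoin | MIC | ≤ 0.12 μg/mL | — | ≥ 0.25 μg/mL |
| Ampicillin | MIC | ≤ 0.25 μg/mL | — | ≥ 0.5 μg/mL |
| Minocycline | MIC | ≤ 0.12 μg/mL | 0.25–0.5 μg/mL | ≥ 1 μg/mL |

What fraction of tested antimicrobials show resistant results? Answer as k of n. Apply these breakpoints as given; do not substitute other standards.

2 of 9

Tetracycline 29 mm: ≥ 29 mm — S
Tobramycin 26 mm: ≤ 26 mm ⇒ R
Doxycycline: 0.25 μg/mL is in 0.25–0.5 μg/mL — intermediate
Ertapenem 36 mm: ≥ 26 mm ⇒ susceptible
Rifampin: 0.5 μg/mL is = 0.5 μg/mL ⇒ Intermediate
Nafcillin: 16 mm is in 12–17 mm — Intermediate
Nitrofurantoin: 32 μg/mL is ≥ 0.25 μg/mL → Resistant
Ampicillin: 0.25 μg/mL is ≤ 0.25 μg/mL — susceptible
Minocycline: 0.06 μg/mL is ≤ 0.12 μg/mL — S
Resistant: 2/9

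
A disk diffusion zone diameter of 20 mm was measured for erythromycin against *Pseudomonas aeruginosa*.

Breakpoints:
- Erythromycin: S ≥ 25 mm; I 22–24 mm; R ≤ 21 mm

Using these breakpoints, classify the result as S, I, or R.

R

Erythromycin 20 mm: ≤ 21 mm ⇒ resistant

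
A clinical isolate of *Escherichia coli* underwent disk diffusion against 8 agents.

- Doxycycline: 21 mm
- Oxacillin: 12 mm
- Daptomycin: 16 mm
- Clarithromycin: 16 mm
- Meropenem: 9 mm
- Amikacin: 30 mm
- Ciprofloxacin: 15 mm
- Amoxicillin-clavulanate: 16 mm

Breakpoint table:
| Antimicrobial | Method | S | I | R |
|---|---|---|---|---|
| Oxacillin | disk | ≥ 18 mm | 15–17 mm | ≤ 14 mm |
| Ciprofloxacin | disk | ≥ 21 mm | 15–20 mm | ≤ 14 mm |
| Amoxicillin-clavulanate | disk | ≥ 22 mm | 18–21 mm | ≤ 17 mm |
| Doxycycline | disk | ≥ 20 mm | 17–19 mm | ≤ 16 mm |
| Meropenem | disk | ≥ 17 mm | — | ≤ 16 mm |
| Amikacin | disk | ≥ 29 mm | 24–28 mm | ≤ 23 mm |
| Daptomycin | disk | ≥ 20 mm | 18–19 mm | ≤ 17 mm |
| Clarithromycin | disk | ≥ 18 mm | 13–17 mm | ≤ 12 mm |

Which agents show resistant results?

Doxycycline (21 mm) ≥ 20 mm → S
Oxacillin 12 mm: ≤ 14 mm → Resistant
Daptomycin: 16 mm is ≤ 17 mm — Resistant
Clarithromycin: 16 mm is in 13–17 mm — intermediate
Meropenem 9 mm: ≤ 16 mm — resistant
Amikacin (30 mm) ≥ 29 mm → Susceptible
Ciprofloxacin: 15 mm is in 15–20 mm ⇒ intermediate
Amoxicillin-clavulanate (16 mm) ≤ 17 mm ⇒ Resistant

oxacillin, daptomycin, meropenem, amoxicillin-clavulanate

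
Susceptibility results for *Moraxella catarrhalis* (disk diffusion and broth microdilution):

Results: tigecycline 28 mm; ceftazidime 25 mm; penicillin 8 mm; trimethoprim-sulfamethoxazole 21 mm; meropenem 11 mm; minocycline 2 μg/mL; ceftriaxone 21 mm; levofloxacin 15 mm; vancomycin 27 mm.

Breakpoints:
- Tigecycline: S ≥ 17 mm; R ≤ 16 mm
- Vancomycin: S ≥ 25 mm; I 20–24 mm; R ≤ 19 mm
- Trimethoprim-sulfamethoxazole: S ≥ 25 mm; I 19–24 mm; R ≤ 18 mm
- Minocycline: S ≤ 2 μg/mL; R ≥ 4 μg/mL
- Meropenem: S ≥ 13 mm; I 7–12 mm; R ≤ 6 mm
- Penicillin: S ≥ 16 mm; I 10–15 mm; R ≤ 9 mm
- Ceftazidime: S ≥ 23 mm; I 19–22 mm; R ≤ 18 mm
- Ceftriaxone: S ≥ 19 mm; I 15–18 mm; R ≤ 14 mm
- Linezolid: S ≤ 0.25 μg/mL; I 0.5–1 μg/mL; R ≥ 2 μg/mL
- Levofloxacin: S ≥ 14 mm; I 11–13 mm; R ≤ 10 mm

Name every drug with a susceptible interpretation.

Tigecycline: 28 mm is ≥ 17 mm ⇒ Susceptible
Ceftazidime (25 mm) ≥ 23 mm — S
Penicillin (8 mm) ≤ 9 mm → resistant
Trimethoprim-sulfamethoxazole (21 mm) in 19–24 mm ⇒ I
Meropenem: 11 mm is in 7–12 mm → Intermediate
Minocycline 2 μg/mL: ≤ 2 μg/mL → S
Ceftriaxone: 21 mm is ≥ 19 mm → S
Levofloxacin: 15 mm is ≥ 14 mm ⇒ susceptible
Vancomycin: 27 mm is ≥ 25 mm ⇒ Susceptible

tigecycline, ceftazidime, minocycline, ceftriaxone, levofloxacin, vancomycin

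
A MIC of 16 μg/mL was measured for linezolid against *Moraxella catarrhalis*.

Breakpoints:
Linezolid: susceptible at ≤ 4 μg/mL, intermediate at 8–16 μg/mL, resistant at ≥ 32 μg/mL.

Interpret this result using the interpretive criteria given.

Linezolid: 16 μg/mL is in 8–16 μg/mL — I

Intermediate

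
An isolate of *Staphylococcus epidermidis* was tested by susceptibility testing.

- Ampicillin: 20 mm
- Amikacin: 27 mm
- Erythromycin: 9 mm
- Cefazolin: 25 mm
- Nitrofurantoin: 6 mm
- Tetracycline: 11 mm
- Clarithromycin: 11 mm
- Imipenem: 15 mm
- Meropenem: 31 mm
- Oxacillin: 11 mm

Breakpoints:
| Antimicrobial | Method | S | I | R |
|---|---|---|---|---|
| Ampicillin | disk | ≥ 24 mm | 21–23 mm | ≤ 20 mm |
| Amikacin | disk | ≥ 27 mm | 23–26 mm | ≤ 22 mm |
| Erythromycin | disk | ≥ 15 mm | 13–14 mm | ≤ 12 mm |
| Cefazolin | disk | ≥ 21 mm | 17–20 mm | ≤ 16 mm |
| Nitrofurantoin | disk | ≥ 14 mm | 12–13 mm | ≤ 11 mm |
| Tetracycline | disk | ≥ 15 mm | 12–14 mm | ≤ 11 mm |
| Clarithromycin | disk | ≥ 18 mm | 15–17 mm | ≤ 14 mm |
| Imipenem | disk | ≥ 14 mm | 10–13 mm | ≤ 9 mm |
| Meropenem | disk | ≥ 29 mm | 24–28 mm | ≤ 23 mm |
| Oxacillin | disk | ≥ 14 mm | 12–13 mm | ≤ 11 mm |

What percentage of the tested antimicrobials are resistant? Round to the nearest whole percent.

60%

Ampicillin (20 mm) ≤ 20 mm ⇒ Resistant
Amikacin 27 mm: ≥ 27 mm — S
Erythromycin 9 mm: ≤ 12 mm → Resistant
Cefazolin 25 mm: ≥ 21 mm ⇒ Susceptible
Nitrofurantoin 6 mm: ≤ 11 mm → Resistant
Tetracycline 11 mm: ≤ 11 mm → R
Clarithromycin (11 mm) ≤ 14 mm → R
Imipenem 15 mm: ≥ 14 mm ⇒ susceptible
Meropenem: 31 mm is ≥ 29 mm ⇒ susceptible
Oxacillin: 11 mm is ≤ 11 mm → Resistant
Resistant: 6/10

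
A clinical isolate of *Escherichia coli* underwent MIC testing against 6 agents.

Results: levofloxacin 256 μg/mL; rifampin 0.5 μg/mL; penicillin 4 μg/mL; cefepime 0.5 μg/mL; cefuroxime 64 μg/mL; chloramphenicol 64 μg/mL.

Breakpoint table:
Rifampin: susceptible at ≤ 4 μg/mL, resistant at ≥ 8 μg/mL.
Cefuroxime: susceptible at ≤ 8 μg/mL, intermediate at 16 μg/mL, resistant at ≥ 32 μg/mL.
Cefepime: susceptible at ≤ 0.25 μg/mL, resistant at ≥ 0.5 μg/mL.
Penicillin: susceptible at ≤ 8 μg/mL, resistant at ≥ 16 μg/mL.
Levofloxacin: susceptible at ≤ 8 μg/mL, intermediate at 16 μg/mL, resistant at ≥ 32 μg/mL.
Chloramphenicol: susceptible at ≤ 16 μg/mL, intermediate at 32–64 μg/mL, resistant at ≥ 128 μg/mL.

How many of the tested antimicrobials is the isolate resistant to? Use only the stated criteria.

Levofloxacin 256 μg/mL: ≥ 32 μg/mL — resistant
Rifampin 0.5 μg/mL: ≤ 4 μg/mL → S
Penicillin 4 μg/mL: ≤ 8 μg/mL → susceptible
Cefepime (0.5 μg/mL) ≥ 0.5 μg/mL → resistant
Cefuroxime: 64 μg/mL is ≥ 32 μg/mL — R
Chloramphenicol 64 μg/mL: in 32–64 μg/mL → intermediate
Resistant: 3

3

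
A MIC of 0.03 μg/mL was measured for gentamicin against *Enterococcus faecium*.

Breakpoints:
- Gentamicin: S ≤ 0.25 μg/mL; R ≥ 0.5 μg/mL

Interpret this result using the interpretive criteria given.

Gentamicin 0.03 μg/mL: ≤ 0.25 μg/mL → S

Susceptible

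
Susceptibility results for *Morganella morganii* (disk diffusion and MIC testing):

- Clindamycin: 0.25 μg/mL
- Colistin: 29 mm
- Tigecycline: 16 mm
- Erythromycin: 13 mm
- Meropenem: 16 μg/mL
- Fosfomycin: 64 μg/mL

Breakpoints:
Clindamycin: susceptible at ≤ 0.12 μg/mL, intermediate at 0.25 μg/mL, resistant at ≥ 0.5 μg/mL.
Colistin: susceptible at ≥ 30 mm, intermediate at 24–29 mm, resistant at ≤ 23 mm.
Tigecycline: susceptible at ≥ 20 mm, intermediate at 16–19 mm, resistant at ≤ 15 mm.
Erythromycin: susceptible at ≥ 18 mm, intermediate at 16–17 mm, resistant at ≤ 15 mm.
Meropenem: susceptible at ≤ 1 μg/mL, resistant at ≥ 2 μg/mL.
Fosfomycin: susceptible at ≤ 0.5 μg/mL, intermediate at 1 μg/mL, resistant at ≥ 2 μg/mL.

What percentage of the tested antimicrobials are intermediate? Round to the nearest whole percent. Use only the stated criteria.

Clindamycin (0.25 μg/mL) = 0.25 μg/mL ⇒ I
Colistin: 29 mm is in 24–29 mm → Intermediate
Tigecycline (16 mm) in 16–19 mm — I
Erythromycin 13 mm: ≤ 15 mm ⇒ Resistant
Meropenem: 16 μg/mL is ≥ 2 μg/mL — resistant
Fosfomycin (64 μg/mL) ≥ 2 μg/mL — Resistant
Intermediate: 3/6

50%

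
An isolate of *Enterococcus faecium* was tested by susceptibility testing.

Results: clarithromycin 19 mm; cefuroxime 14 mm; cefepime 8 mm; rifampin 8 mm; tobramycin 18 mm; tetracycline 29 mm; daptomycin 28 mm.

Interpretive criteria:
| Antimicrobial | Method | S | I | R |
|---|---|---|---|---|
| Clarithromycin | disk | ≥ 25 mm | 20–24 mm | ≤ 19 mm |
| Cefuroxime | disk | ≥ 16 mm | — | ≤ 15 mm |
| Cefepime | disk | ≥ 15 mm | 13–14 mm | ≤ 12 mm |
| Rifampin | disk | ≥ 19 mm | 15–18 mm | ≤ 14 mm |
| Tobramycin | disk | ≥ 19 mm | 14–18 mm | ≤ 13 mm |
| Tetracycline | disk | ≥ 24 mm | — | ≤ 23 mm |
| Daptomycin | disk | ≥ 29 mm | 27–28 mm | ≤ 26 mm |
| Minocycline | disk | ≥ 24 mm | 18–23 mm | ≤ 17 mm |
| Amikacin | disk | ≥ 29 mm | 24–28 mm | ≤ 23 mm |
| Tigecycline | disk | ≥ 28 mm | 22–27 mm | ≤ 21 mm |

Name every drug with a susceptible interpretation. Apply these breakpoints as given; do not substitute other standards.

tetracycline

Clarithromycin 19 mm: ≤ 19 mm ⇒ R
Cefuroxime (14 mm) ≤ 15 mm → resistant
Cefepime: 8 mm is ≤ 12 mm ⇒ Resistant
Rifampin: 8 mm is ≤ 14 mm → Resistant
Tobramycin: 18 mm is in 14–18 mm — intermediate
Tetracycline 29 mm: ≥ 24 mm — S
Daptomycin (28 mm) in 27–28 mm — Intermediate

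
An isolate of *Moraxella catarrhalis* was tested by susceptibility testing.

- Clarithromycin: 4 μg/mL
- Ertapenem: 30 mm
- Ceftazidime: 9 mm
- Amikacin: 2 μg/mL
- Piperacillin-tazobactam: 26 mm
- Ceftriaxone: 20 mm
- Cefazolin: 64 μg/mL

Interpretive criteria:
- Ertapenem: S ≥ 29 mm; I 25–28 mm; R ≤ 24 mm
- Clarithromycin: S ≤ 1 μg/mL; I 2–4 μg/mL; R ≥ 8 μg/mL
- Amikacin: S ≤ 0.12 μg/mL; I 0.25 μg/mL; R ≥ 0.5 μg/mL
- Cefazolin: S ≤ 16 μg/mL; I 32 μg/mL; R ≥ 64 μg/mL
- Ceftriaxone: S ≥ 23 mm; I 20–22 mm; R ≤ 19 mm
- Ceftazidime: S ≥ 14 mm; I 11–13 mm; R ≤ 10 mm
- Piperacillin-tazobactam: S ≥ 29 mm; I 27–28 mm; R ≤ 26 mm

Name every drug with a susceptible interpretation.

ertapenem

Clarithromycin: 4 μg/mL is in 2–4 μg/mL — Intermediate
Ertapenem: 30 mm is ≥ 29 mm — S
Ceftazidime: 9 mm is ≤ 10 mm — Resistant
Amikacin 2 μg/mL: ≥ 0.5 μg/mL ⇒ R
Piperacillin-tazobactam 26 mm: ≤ 26 mm → resistant
Ceftriaxone: 20 mm is in 20–22 mm — I
Cefazolin: 64 μg/mL is ≥ 64 μg/mL — Resistant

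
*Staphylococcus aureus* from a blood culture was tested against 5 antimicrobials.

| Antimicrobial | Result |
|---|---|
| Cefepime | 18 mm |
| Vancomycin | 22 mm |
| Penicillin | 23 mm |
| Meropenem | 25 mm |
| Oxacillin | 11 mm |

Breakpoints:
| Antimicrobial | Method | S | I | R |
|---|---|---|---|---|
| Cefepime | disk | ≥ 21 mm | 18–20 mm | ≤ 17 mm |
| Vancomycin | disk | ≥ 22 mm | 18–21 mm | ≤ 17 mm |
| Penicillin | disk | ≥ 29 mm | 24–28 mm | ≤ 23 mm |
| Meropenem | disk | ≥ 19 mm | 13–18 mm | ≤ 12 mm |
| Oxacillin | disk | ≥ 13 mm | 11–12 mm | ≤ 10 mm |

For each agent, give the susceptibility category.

Cefepime 18 mm: in 18–20 mm ⇒ I
Vancomycin 22 mm: ≥ 22 mm → susceptible
Penicillin 23 mm: ≤ 23 mm ⇒ R
Meropenem 25 mm: ≥ 19 mm ⇒ S
Oxacillin (11 mm) in 11–12 mm → I

I, S, R, S, I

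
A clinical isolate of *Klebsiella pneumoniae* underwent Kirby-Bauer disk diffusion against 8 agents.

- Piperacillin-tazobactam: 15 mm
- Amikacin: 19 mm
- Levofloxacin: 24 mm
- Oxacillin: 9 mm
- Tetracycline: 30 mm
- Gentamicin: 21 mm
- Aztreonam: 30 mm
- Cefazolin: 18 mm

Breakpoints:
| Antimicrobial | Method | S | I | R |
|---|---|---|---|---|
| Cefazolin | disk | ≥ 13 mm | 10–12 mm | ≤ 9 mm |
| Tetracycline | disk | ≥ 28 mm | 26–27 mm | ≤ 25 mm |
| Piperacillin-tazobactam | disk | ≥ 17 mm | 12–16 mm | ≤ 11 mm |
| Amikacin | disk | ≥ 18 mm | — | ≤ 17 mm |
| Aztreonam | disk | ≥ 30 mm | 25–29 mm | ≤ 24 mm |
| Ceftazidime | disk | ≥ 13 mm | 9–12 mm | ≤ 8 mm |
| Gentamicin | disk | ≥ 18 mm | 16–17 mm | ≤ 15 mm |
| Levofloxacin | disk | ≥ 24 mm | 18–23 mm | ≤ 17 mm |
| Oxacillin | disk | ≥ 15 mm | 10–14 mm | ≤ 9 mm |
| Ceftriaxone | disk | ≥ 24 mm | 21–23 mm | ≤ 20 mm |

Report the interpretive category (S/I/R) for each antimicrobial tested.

Piperacillin-tazobactam: 15 mm is in 12–16 mm → Intermediate
Amikacin 19 mm: ≥ 18 mm ⇒ susceptible
Levofloxacin 24 mm: ≥ 24 mm — Susceptible
Oxacillin (9 mm) ≤ 9 mm — resistant
Tetracycline (30 mm) ≥ 28 mm → susceptible
Gentamicin: 21 mm is ≥ 18 mm → susceptible
Aztreonam 30 mm: ≥ 30 mm ⇒ susceptible
Cefazolin 18 mm: ≥ 13 mm → susceptible

I, S, S, R, S, S, S, S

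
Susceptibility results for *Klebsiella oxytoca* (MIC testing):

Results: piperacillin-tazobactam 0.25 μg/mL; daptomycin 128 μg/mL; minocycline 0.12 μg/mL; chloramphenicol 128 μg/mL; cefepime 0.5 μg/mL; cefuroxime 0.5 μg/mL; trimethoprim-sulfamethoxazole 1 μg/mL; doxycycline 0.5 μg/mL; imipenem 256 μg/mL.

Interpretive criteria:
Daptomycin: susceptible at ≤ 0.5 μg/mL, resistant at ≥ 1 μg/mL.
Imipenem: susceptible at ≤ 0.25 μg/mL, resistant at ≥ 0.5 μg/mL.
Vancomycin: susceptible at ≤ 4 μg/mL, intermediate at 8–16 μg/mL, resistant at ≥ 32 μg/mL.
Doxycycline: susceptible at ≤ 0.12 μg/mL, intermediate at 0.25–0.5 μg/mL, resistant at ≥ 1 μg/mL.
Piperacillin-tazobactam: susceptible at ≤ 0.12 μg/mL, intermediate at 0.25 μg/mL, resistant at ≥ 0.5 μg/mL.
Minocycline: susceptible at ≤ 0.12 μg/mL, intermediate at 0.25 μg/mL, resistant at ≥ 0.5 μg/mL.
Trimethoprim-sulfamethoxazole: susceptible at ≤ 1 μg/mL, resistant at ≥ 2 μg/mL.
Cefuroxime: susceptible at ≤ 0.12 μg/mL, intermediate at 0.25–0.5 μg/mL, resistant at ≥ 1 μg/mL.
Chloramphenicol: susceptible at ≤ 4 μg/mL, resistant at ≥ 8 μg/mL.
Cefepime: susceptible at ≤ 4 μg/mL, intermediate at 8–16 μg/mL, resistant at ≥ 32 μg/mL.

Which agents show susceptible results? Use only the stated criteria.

Piperacillin-tazobactam (0.25 μg/mL) = 0.25 μg/mL ⇒ intermediate
Daptomycin 128 μg/mL: ≥ 1 μg/mL — resistant
Minocycline (0.12 μg/mL) ≤ 0.12 μg/mL → Susceptible
Chloramphenicol 128 μg/mL: ≥ 8 μg/mL ⇒ R
Cefepime: 0.5 μg/mL is ≤ 4 μg/mL → Susceptible
Cefuroxime (0.5 μg/mL) in 0.25–0.5 μg/mL → intermediate
Trimethoprim-sulfamethoxazole 1 μg/mL: ≤ 1 μg/mL ⇒ S
Doxycycline 0.5 μg/mL: in 0.25–0.5 μg/mL — Intermediate
Imipenem: 256 μg/mL is ≥ 0.5 μg/mL → Resistant

minocycline, cefepime, trimethoprim-sulfamethoxazole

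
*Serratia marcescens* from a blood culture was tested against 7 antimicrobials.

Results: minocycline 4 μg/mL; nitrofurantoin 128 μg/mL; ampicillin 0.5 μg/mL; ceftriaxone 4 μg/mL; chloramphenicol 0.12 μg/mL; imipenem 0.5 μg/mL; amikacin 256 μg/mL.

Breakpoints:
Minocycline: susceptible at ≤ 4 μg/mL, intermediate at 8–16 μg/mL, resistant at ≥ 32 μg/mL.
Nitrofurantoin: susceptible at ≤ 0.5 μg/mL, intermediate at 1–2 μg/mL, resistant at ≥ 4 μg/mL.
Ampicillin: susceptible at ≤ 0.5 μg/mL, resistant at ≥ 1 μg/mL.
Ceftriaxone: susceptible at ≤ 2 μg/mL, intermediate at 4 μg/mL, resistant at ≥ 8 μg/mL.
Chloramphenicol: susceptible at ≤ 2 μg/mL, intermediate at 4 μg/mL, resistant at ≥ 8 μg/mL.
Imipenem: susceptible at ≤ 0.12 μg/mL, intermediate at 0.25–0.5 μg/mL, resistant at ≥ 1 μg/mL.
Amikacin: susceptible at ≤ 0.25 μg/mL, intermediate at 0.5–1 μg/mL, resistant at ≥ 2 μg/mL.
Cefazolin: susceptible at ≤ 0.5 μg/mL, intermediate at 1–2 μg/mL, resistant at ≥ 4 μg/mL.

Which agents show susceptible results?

minocycline, ampicillin, chloramphenicol

Minocycline (4 μg/mL) ≤ 4 μg/mL → susceptible
Nitrofurantoin 128 μg/mL: ≥ 4 μg/mL → resistant
Ampicillin: 0.5 μg/mL is ≤ 0.5 μg/mL ⇒ S
Ceftriaxone: 4 μg/mL is = 4 μg/mL → I
Chloramphenicol 0.12 μg/mL: ≤ 2 μg/mL → susceptible
Imipenem (0.5 μg/mL) in 0.25–0.5 μg/mL — Intermediate
Amikacin (256 μg/mL) ≥ 2 μg/mL ⇒ resistant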